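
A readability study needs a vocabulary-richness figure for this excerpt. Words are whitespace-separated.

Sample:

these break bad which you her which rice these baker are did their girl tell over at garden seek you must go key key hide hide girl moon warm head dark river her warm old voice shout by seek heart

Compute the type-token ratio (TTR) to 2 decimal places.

N = 40 tokens, V = 31 types.
TTR = V / N = 31 / 40 = 0.78

0.78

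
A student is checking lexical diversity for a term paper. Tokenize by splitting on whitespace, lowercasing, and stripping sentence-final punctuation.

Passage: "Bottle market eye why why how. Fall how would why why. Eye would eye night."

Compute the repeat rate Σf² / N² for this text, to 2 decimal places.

Frequencies: why:4, eye:3, how:2, would:2, bottle:1, market:1, fall:1, night:1
Σf² = 37; N² = 225
Repeat rate = 37 / 225 = 0.16

0.16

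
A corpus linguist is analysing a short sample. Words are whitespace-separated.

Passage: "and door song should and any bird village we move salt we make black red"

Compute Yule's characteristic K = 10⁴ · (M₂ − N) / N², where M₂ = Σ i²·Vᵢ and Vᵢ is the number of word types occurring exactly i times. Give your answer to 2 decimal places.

177.78

Frequencies: and:2, we:2, door:1, song:1, should:1, any:1, bird:1, village:1, move:1, salt:1, make:1, black:1, red:1
N = 15. Frequency spectrum: V_1=11, V_2=2
M₂ = 1²·11 + 2²·2 = 19
K = 10000 × (19 − 15) / 15² = 177.78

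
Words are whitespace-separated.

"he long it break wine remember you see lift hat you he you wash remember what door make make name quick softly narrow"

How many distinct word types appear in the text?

Distinct types: {break, door, hat, he, it, lift, long, make, name, narrow, quick, remember, see, softly, wash, what, wine, you}
V = 18

18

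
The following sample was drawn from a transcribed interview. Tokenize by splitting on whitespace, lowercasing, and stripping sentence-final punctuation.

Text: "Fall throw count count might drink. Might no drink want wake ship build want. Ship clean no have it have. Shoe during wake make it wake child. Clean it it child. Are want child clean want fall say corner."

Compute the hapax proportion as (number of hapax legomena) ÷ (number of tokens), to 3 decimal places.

Frequencies: want:4, it:4, wake:3, clean:3, child:3, fall:2, count:2, might:2, drink:2, no:2, ship:2, have:2, throw:1, build:1, shoe:1, during:1, make:1, are:1, say:1, corner:1
Hapax count = 8; token count = 39.
Ratio = 8 / 39 = 0.205

0.205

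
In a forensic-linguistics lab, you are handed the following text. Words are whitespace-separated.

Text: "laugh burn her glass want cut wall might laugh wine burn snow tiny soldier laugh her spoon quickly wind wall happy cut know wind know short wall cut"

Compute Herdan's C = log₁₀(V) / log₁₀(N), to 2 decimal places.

0.87

N = 28, V = 18.
log₁₀(V) = 1.255273, log₁₀(N) = 1.447158
C = 1.255273 / 1.447158 = 0.87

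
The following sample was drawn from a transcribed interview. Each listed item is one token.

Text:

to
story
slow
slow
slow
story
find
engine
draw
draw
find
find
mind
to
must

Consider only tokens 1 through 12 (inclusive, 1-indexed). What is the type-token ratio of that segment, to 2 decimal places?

Segment tokens 1–12: to, story, slow, slow, slow, story, find, engine, draw, draw, find, find
Segment N = 12, segment V = 6.
TTR = 6 / 12 = 0.50

0.50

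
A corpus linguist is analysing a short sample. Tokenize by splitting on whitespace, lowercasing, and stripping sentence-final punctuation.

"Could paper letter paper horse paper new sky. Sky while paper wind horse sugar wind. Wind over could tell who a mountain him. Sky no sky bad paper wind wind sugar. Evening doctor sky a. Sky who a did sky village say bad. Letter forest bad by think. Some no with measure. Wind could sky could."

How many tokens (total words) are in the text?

Tokens: could, paper, letter, paper, horse, paper, new, sky, sky, while, paper, wind, horse, sugar, wind, wind, over, could, tell, who, a, mountain, him, sky, no, sky, bad, paper, wind, wind, sugar, evening, doctor, sky, a, sky, who, a, did, sky, village, say, bad, letter, forest, bad, by, think, some, no, with, measure, wind, could, sky, could
N = 56

56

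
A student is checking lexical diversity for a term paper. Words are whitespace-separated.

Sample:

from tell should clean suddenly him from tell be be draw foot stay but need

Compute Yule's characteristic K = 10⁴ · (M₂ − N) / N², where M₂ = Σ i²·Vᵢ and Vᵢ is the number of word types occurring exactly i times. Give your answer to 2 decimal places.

Frequencies: from:2, tell:2, be:2, should:1, clean:1, suddenly:1, him:1, draw:1, foot:1, stay:1, but:1, need:1
N = 15. Frequency spectrum: V_1=9, V_2=3
M₂ = 1²·9 + 2²·3 = 21
K = 10000 × (21 − 15) / 15² = 266.67

266.67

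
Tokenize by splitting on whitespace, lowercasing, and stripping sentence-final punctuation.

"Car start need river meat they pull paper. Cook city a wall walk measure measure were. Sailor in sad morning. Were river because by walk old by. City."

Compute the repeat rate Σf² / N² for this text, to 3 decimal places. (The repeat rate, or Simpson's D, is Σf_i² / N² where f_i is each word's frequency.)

0.051

Frequencies: river:2, city:2, walk:2, measure:2, were:2, by:2, car:1, start:1, need:1, meat:1, they:1, pull:1, paper:1, cook:1, a:1, wall:1, sailor:1, in:1, sad:1, morning:1, … (2 more, each freq 1)
Σf² = 40; N² = 784
Repeat rate = 40 / 784 = 0.051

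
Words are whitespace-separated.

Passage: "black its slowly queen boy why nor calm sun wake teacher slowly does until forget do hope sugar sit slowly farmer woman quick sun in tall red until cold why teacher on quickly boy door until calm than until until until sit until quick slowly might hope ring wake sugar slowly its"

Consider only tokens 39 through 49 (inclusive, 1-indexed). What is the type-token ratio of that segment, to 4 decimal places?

Segment tokens 39–49: until, until, until, sit, until, quick, slowly, might, hope, ring, wake
Segment N = 11, segment V = 8.
TTR = 8 / 11 = 0.7273

0.7273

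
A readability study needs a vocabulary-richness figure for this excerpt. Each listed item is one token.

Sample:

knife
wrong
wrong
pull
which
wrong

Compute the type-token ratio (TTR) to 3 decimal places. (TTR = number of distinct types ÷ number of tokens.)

0.667

N = 6 tokens, V = 4 types.
TTR = V / N = 4 / 6 = 0.667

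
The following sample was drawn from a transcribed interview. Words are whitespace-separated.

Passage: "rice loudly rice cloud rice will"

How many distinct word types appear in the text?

Distinct types: {cloud, loudly, rice, will}
V = 4

4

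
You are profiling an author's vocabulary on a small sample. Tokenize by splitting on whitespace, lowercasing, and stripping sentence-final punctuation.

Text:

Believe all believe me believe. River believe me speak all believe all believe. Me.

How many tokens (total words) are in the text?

Tokens: believe, all, believe, me, believe, river, believe, me, speak, all, believe, all, believe, me
N = 14

14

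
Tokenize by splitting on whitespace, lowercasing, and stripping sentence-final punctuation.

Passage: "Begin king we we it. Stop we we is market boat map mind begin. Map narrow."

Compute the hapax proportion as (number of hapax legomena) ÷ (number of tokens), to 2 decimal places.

0.50

Frequencies: we:4, begin:2, map:2, king:1, it:1, stop:1, is:1, market:1, boat:1, mind:1, narrow:1
Hapax count = 8; token count = 16.
Ratio = 8 / 16 = 0.50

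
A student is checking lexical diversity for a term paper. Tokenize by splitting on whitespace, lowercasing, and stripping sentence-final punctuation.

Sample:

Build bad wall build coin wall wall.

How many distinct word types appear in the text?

Distinct types: {bad, build, coin, wall}
V = 4

4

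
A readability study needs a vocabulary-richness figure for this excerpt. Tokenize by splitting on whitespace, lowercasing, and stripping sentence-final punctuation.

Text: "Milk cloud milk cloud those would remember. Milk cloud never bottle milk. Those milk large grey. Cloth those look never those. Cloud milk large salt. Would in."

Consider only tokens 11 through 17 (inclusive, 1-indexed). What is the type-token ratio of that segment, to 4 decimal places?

0.8571

Segment tokens 11–17: bottle, milk, those, milk, large, grey, cloth
Segment N = 7, segment V = 6.
TTR = 6 / 7 = 0.8571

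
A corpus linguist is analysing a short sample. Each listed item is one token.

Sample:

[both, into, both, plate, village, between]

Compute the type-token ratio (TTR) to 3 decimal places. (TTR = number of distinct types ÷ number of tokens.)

0.833

N = 6 tokens, V = 5 types.
TTR = V / N = 5 / 6 = 0.833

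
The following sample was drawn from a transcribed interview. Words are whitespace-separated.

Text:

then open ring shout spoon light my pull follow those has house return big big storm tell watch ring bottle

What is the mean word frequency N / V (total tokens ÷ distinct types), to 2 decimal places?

N = 20 tokens, V = 18 types.
Mean frequency = N / V = 20 / 18 = 1.11

1.11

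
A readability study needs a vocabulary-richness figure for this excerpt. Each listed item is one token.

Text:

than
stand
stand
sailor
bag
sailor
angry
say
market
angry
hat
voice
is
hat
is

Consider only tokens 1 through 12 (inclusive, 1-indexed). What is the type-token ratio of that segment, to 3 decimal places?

Segment tokens 1–12: than, stand, stand, sailor, bag, sailor, angry, say, market, angry, hat, voice
Segment N = 12, segment V = 9.
TTR = 9 / 12 = 0.750

0.750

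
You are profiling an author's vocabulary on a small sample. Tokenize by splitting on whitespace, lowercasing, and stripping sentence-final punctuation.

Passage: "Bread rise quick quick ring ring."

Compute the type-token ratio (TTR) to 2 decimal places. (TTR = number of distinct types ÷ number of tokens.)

0.67

N = 6 tokens, V = 4 types.
TTR = V / N = 4 / 6 = 0.67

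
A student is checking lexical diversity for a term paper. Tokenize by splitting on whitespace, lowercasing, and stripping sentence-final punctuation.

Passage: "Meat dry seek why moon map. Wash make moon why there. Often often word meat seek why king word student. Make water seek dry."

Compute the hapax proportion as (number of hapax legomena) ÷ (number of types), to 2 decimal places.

Frequencies: seek:3, why:3, meat:2, dry:2, moon:2, make:2, often:2, word:2, map:1, wash:1, there:1, king:1, student:1, water:1
Hapax count = 6; type count = 14.
Ratio = 6 / 14 = 0.43

0.43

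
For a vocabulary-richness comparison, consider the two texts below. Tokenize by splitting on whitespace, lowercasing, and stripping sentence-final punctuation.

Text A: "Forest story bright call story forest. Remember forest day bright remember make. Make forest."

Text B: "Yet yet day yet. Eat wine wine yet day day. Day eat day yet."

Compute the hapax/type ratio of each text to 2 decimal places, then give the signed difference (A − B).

0.29

A: hapax=2, V=7, ratio=0.29
B: hapax=0, V=4, ratio=0.00
Difference = 0.29 − 0.00 = 0.29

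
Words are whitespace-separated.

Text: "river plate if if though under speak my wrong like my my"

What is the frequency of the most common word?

Frequencies: my:3, if:2, river:1, plate:1, though:1, under:1, speak:1, wrong:1, like:1
Most common: 'my' with frequency 3.

3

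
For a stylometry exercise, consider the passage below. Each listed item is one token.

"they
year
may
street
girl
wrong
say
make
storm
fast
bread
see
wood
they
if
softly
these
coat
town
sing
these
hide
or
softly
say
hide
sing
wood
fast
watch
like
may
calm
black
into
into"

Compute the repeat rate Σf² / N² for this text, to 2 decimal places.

0.04

Frequencies: they:2, may:2, say:2, fast:2, wood:2, softly:2, these:2, sing:2, hide:2, into:2, year:1, street:1, girl:1, wrong:1, make:1, storm:1, bread:1, see:1, if:1, coat:1, … (6 more, each freq 1)
Σf² = 56; N² = 1296
Repeat rate = 56 / 1296 = 0.04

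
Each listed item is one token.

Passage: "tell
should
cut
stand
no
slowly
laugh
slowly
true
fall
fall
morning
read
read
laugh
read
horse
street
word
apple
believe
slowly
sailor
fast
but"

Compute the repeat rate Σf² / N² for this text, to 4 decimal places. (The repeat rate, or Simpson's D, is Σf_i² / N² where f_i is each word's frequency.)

Frequencies: slowly:3, read:3, laugh:2, fall:2, tell:1, should:1, cut:1, stand:1, no:1, true:1, morning:1, horse:1, street:1, word:1, apple:1, believe:1, sailor:1, fast:1, but:1
Σf² = 41; N² = 625
Repeat rate = 41 / 625 = 0.0656

0.0656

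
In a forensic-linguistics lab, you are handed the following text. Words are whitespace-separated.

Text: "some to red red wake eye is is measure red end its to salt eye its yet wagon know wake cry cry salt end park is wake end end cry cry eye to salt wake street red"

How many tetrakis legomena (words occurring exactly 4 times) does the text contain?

Frequencies: red:4, wake:4, end:4, cry:4, to:3, eye:3, is:3, salt:3, its:2, some:1, measure:1, yet:1, wagon:1, know:1, park:1, street:1
Words with frequency 4: cry, end, red, wake

4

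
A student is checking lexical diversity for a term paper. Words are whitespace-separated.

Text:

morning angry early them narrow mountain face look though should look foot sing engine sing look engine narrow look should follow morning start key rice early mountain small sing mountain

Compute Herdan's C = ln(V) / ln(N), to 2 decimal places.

N = 30, V = 18.
ln(V) = 2.890372, ln(N) = 3.401197
C = 2.890372 / 3.401197 = 0.85

0.85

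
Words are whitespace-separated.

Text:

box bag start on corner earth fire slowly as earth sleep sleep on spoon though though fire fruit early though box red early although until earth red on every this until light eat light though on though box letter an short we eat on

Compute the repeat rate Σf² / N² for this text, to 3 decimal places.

0.057

Frequencies: on:5, though:5, box:3, earth:3, fire:2, sleep:2, early:2, red:2, until:2, light:2, eat:2, bag:1, start:1, corner:1, slowly:1, as:1, spoon:1, fruit:1, although:1, every:1, … (5 more, each freq 1)
Σf² = 110; N² = 1936
Repeat rate = 110 / 1936 = 0.057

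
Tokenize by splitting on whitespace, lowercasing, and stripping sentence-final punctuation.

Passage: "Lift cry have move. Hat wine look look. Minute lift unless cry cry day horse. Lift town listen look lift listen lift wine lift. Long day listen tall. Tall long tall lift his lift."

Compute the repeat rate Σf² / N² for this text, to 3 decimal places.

0.104

Frequencies: lift:8, cry:3, look:3, listen:3, tall:3, wine:2, day:2, long:2, have:1, move:1, hat:1, minute:1, unless:1, horse:1, town:1, his:1
Σf² = 120; N² = 1156
Repeat rate = 120 / 1156 = 0.104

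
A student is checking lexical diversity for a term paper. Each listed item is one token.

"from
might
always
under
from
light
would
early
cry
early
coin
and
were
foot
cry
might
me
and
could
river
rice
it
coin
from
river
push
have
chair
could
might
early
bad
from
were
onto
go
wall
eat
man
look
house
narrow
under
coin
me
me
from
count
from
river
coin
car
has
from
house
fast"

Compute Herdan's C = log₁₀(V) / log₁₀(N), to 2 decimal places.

N = 56, V = 33.
log₁₀(V) = 1.518514, log₁₀(N) = 1.748188
C = 1.518514 / 1.748188 = 0.87

0.87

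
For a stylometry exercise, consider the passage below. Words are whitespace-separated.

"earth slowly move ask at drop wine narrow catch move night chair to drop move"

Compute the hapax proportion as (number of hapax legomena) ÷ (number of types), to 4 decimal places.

Frequencies: move:3, drop:2, earth:1, slowly:1, ask:1, at:1, wine:1, narrow:1, catch:1, night:1, chair:1, to:1
Hapax count = 10; type count = 12.
Ratio = 10 / 12 = 0.8333

0.8333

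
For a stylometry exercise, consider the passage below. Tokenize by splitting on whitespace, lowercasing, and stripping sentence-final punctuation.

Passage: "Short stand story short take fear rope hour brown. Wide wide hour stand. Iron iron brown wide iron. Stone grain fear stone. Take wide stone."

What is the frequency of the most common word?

Frequencies: wide:4, iron:3, stone:3, short:2, stand:2, take:2, fear:2, hour:2, brown:2, story:1, rope:1, grain:1
Most common: 'wide' with frequency 4.

4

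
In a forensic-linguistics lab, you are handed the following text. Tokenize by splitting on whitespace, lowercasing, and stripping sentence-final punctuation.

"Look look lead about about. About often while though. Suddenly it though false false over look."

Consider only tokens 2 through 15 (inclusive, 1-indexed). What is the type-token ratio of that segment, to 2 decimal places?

Segment tokens 2–15: look, lead, about, about, about, often, while, though, suddenly, it, though, false, false, over
Segment N = 14, segment V = 10.
TTR = 10 / 14 = 0.71

0.71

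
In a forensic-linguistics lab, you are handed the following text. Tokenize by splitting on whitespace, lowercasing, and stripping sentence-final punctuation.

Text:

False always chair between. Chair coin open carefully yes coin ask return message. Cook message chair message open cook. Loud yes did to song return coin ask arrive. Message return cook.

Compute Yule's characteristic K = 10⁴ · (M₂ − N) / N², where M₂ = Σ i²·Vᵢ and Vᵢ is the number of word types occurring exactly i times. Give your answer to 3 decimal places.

Frequencies: message:4, chair:3, coin:3, return:3, cook:3, open:2, yes:2, ask:2, false:1, always:1, between:1, carefully:1, loud:1, did:1, to:1, song:1, arrive:1
N = 31. Frequency spectrum: V_1=9, V_2=3, V_3=4, V_4=1
M₂ = 1²·9 + 2²·3 + 3²·4 + 4²·1 = 73
K = 10000 × (73 − 31) / 31² = 437.045

437.045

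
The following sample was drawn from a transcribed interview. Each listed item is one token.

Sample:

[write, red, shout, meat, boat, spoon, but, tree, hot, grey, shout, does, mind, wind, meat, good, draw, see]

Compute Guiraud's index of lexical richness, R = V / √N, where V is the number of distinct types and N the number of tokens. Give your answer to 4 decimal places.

3.7712

N = 18, V = 16.
√N = 4.242641
R = 16 / 4.242641 = 3.7712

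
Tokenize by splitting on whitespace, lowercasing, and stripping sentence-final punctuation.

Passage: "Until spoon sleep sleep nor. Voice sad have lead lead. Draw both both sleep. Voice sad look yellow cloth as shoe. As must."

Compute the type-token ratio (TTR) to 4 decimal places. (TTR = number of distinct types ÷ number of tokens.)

0.6957

N = 23 tokens, V = 16 types.
TTR = V / N = 16 / 23 = 0.6957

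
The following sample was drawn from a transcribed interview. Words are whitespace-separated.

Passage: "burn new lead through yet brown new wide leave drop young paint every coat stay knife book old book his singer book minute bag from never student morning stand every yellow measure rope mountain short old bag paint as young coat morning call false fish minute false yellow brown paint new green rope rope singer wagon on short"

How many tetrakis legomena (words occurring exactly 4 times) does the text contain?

Frequencies: new:3, paint:3, book:3, rope:3, brown:2, young:2, every:2, coat:2, old:2, singer:2, minute:2, bag:2, morning:2, yellow:2, short:2, false:2, burn:1, lead:1, through:1, yet:1, … (18 more, each freq 1)
Words with frequency 4: (none)

0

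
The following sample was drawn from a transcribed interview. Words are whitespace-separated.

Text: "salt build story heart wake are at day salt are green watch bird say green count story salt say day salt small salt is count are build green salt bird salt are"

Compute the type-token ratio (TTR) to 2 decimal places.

0.47

N = 32 tokens, V = 15 types.
TTR = V / N = 15 / 32 = 0.47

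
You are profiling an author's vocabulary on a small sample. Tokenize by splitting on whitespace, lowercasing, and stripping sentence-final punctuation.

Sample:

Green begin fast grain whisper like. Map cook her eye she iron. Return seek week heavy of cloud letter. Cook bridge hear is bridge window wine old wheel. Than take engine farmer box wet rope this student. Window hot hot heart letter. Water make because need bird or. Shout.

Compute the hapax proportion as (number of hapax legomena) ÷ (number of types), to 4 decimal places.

Frequencies: cook:2, letter:2, bridge:2, window:2, hot:2, green:1, begin:1, fast:1, grain:1, whisper:1, like:1, map:1, her:1, eye:1, she:1, iron:1, return:1, seek:1, week:1, heavy:1, … (24 more, each freq 1)
Hapax count = 39; type count = 44.
Ratio = 39 / 44 = 0.8864

0.8864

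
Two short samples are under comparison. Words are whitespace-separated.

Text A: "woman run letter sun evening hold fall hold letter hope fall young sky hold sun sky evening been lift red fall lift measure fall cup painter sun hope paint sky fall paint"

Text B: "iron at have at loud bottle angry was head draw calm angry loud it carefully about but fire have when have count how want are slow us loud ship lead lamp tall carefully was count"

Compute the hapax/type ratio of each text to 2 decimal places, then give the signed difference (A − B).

-0.26

A: hapax=8, V=17, ratio=0.47
B: hapax=19, V=26, ratio=0.73
Difference = 0.47 − 0.73 = -0.26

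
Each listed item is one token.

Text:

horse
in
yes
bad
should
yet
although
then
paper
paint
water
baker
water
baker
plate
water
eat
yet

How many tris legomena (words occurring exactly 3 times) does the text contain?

Frequencies: water:3, yet:2, baker:2, horse:1, in:1, yes:1, bad:1, should:1, although:1, then:1, paper:1, paint:1, plate:1, eat:1
Words with frequency 3: water

1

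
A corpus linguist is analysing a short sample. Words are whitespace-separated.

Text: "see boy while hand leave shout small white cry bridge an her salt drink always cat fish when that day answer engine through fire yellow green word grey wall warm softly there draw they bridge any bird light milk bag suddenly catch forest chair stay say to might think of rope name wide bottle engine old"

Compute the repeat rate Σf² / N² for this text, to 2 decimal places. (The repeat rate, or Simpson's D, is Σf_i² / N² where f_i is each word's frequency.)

Frequencies: bridge:2, engine:2, see:1, boy:1, while:1, hand:1, leave:1, shout:1, small:1, white:1, cry:1, an:1, her:1, salt:1, drink:1, always:1, cat:1, fish:1, when:1, that:1, … (34 more, each freq 1)
Σf² = 60; N² = 3136
Repeat rate = 60 / 3136 = 0.02

0.02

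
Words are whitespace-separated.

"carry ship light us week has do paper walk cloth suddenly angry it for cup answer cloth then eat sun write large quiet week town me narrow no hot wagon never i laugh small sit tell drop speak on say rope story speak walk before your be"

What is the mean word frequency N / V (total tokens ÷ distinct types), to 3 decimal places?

1.093

N = 47 tokens, V = 43 types.
Mean frequency = N / V = 47 / 43 = 1.093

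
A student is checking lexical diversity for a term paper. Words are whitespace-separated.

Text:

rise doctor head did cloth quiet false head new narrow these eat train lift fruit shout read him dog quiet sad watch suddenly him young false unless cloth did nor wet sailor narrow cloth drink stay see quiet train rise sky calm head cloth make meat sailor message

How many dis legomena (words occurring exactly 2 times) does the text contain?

7

Frequencies: cloth:4, head:3, quiet:3, rise:2, did:2, false:2, narrow:2, train:2, him:2, sailor:2, doctor:1, new:1, these:1, eat:1, lift:1, fruit:1, shout:1, read:1, dog:1, sad:1, … (14 more, each freq 1)
Words with frequency 2: did, false, him, narrow, rise, sailor, train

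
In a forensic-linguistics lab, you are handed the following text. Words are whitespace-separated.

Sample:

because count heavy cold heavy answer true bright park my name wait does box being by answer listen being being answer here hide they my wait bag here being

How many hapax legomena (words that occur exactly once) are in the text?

Frequencies: being:4, answer:3, heavy:2, my:2, wait:2, here:2, because:1, count:1, cold:1, true:1, bright:1, park:1, name:1, does:1, box:1, by:1, listen:1, hide:1, they:1, bag:1
Hapax (freq=1): bag, because, box, bright, by, cold, count, does, hide, listen, name, park, they, true

14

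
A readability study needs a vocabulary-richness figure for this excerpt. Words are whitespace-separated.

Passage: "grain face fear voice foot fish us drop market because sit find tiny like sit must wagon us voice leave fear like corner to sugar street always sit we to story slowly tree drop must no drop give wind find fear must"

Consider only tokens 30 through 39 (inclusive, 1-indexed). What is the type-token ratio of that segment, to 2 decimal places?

0.90

Segment tokens 30–39: to, story, slowly, tree, drop, must, no, drop, give, wind
Segment N = 10, segment V = 9.
TTR = 9 / 10 = 0.90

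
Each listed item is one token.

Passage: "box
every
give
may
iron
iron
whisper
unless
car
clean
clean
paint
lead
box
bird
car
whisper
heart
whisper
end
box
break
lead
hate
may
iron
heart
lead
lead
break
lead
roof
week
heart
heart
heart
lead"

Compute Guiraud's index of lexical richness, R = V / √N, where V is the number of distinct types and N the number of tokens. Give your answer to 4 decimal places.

2.9592

N = 37, V = 18.
√N = 6.082763
R = 18 / 6.082763 = 2.9592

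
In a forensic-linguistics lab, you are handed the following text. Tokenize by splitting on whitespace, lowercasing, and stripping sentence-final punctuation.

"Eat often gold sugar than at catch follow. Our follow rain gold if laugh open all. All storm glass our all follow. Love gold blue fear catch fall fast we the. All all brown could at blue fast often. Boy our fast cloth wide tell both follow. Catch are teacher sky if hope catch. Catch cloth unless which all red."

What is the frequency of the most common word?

6

Frequencies: all:6, catch:5, follow:4, gold:3, our:3, fast:3, often:2, at:2, if:2, blue:2, cloth:2, eat:1, sugar:1, than:1, rain:1, laugh:1, open:1, storm:1, glass:1, love:1, … (17 more, each freq 1)
Most common: 'all' with frequency 6.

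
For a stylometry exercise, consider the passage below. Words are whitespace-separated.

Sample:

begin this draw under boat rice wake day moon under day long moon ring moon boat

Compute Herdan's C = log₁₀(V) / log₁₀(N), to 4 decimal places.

0.8649

N = 16, V = 11.
log₁₀(V) = 1.041393, log₁₀(N) = 1.204120
C = 1.041393 / 1.204120 = 0.8649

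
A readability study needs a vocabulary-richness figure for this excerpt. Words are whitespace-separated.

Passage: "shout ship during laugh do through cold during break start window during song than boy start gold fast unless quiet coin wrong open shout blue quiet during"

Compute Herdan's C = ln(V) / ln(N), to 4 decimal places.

N = 27, V = 21.
ln(V) = 3.044522, ln(N) = 3.295837
C = 3.044522 / 3.295837 = 0.9237

0.9237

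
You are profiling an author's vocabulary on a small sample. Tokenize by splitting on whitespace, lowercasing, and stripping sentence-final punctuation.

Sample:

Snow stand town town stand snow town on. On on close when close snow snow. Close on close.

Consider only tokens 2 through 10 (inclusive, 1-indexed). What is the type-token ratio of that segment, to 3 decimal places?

0.444

Segment tokens 2–10: stand, town, town, stand, snow, town, on, on, on
Segment N = 9, segment V = 4.
TTR = 4 / 9 = 0.444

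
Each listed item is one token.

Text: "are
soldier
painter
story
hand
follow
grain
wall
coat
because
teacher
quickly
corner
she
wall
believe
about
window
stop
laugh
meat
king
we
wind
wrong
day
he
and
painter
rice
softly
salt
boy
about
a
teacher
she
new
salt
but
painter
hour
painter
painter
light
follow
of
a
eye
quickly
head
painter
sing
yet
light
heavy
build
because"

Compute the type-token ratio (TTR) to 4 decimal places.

N = 58 tokens, V = 43 types.
TTR = V / N = 43 / 58 = 0.7414

0.7414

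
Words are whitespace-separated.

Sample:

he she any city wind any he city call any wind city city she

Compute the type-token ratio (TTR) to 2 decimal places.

0.43

N = 14 tokens, V = 6 types.
TTR = V / N = 6 / 14 = 0.43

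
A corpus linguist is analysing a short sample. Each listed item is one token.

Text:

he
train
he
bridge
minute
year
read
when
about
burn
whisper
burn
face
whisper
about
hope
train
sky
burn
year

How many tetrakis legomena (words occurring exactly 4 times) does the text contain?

Frequencies: burn:3, he:2, train:2, year:2, about:2, whisper:2, bridge:1, minute:1, read:1, when:1, face:1, hope:1, sky:1
Words with frequency 4: (none)

0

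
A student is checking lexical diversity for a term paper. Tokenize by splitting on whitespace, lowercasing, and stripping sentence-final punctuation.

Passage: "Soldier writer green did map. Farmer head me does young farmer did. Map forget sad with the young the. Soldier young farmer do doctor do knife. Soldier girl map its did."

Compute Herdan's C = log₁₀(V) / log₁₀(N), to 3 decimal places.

N = 31, V = 19.
log₁₀(V) = 1.278754, log₁₀(N) = 1.491362
C = 1.278754 / 1.491362 = 0.857

0.857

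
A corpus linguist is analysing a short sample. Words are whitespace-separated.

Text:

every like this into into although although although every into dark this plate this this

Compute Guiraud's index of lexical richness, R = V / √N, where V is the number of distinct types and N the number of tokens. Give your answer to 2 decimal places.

1.81

N = 15, V = 7.
√N = 3.872983
R = 7 / 3.872983 = 1.81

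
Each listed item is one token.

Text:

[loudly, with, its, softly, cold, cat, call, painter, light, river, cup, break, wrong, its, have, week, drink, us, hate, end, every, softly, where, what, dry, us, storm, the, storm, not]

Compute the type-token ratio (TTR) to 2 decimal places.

N = 30 tokens, V = 26 types.
TTR = V / N = 26 / 30 = 0.87

0.87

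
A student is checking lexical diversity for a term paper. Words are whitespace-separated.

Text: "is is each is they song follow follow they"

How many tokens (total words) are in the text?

Tokens: is, is, each, is, they, song, follow, follow, they
N = 9

9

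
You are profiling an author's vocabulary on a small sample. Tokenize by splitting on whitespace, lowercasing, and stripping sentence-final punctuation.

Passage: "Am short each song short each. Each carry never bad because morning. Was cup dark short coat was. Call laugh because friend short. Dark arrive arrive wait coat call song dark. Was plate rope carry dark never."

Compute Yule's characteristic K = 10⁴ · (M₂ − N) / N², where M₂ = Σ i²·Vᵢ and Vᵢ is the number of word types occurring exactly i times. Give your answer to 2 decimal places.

Frequencies: short:4, dark:4, each:3, was:3, song:2, carry:2, never:2, because:2, coat:2, call:2, arrive:2, am:1, bad:1, morning:1, cup:1, laugh:1, friend:1, wait:1, plate:1, rope:1
N = 37. Frequency spectrum: V_1=9, V_2=7, V_3=2, V_4=2
M₂ = 1²·9 + 2²·7 + 3²·2 + 4²·2 = 87
K = 10000 × (87 − 37) / 37² = 365.23

365.23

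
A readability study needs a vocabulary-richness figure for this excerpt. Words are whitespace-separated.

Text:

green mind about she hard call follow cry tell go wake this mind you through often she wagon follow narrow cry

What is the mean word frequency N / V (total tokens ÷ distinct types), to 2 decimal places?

1.24

N = 21 tokens, V = 17 types.
Mean frequency = N / V = 21 / 17 = 1.24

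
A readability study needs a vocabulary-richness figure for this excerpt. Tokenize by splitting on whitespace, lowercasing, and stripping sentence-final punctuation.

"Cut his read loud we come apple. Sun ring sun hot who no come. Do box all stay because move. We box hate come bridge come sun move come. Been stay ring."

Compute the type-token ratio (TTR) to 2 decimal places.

0.66

N = 32 tokens, V = 21 types.
TTR = V / N = 21 / 32 = 0.66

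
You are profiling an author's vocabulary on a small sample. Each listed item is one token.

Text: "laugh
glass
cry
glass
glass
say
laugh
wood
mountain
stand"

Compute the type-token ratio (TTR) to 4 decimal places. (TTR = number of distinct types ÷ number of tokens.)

N = 10 tokens, V = 7 types.
TTR = V / N = 7 / 10 = 0.7000

0.7000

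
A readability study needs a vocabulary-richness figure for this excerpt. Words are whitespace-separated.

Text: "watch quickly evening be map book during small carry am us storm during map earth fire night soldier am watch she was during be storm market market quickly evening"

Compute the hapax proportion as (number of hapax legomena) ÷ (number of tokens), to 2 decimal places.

0.34

Frequencies: during:3, watch:2, quickly:2, evening:2, be:2, map:2, am:2, storm:2, market:2, book:1, small:1, carry:1, us:1, earth:1, fire:1, night:1, soldier:1, she:1, was:1
Hapax count = 10; token count = 29.
Ratio = 10 / 29 = 0.34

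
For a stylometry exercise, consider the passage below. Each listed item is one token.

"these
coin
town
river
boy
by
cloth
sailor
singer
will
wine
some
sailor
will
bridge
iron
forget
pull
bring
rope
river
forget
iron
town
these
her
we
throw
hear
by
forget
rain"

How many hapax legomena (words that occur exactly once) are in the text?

Frequencies: forget:3, these:2, town:2, river:2, by:2, sailor:2, will:2, iron:2, coin:1, boy:1, cloth:1, singer:1, wine:1, some:1, bridge:1, pull:1, bring:1, rope:1, her:1, we:1, … (3 more, each freq 1)
Hapax (freq=1): boy, bridge, bring, cloth, coin, hear, her, pull, rain, rope, singer, some, throw, we, wine

15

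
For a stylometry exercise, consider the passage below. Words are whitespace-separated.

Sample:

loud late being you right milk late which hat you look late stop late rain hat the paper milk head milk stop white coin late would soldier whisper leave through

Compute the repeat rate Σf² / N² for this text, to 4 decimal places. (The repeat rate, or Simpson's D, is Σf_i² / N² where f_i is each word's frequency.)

Frequencies: late:5, milk:3, you:2, hat:2, stop:2, loud:1, being:1, right:1, which:1, look:1, rain:1, the:1, paper:1, head:1, white:1, coin:1, would:1, soldier:1, whisper:1, leave:1, … (1 more, each freq 1)
Σf² = 62; N² = 900
Repeat rate = 62 / 900 = 0.0689

0.0689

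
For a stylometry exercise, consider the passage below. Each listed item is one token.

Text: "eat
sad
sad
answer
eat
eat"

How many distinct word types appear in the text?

3

Distinct types: {answer, eat, sad}
V = 3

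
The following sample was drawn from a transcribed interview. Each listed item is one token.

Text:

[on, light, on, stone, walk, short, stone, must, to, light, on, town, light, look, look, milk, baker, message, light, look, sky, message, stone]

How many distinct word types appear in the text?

Distinct types: {baker, light, look, message, milk, must, on, short, sky, stone, to, town, walk}
V = 13

13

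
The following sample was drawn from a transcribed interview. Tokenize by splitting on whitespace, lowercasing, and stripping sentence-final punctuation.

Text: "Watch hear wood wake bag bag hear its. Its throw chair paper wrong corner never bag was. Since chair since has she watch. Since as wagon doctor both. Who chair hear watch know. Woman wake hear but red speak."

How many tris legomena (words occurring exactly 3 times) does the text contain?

4

Frequencies: hear:4, watch:3, bag:3, chair:3, since:3, wake:2, its:2, wood:1, throw:1, paper:1, wrong:1, corner:1, never:1, was:1, has:1, she:1, as:1, wagon:1, doctor:1, both:1, … (6 more, each freq 1)
Words with frequency 3: bag, chair, since, watch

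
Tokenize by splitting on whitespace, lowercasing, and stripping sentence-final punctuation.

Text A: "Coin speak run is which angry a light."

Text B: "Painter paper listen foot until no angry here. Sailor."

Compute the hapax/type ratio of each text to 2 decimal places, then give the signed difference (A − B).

0.00

A: hapax=8, V=8, ratio=1.00
B: hapax=9, V=9, ratio=1.00
Difference = 1.00 − 1.00 = 0.00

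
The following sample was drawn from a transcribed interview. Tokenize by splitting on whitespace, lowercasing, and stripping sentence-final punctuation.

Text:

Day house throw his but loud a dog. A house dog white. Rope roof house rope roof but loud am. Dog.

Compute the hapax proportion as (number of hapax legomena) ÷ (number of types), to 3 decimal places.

Frequencies: house:3, dog:3, but:2, loud:2, a:2, rope:2, roof:2, day:1, throw:1, his:1, white:1, am:1
Hapax count = 5; type count = 12.
Ratio = 5 / 12 = 0.417

0.417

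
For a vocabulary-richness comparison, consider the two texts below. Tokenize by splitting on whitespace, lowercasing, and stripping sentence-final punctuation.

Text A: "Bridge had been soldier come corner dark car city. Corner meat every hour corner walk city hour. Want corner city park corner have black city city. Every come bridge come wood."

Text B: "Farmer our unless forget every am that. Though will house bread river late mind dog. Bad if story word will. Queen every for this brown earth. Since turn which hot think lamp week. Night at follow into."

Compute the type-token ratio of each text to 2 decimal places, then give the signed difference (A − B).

-0.37

TTR(A) = 18/31 = 0.58
TTR(B) = 35/37 = 0.95
Difference = 0.58 − 0.95 = -0.37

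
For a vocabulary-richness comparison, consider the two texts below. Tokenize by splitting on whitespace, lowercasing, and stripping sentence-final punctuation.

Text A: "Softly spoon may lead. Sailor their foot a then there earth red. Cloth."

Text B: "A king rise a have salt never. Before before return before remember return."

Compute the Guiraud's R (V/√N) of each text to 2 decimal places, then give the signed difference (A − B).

1.11

A: V=13, N=13, R=3.61
B: V=9, N=13, R=2.50
Difference = 3.61 − 2.50 = 1.11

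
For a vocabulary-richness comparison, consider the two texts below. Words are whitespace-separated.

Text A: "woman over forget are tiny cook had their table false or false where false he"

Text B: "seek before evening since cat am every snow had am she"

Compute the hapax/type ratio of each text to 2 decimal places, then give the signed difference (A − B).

0.02

A: hapax=12, V=13, ratio=0.92
B: hapax=9, V=10, ratio=0.90
Difference = 0.92 − 0.90 = 0.02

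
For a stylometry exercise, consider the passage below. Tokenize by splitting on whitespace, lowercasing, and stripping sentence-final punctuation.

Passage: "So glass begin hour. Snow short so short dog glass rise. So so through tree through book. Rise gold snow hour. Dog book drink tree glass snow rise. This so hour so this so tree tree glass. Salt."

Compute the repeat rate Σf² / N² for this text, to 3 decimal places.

Frequencies: so:7, glass:4, tree:4, hour:3, snow:3, rise:3, short:2, dog:2, through:2, book:2, this:2, begin:1, gold:1, drink:1, salt:1
Σf² = 132; N² = 1444
Repeat rate = 132 / 1444 = 0.091

0.091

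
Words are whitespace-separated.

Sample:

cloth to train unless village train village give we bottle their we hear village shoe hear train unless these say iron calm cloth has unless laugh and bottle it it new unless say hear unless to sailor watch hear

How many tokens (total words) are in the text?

Tokens: cloth, to, train, unless, village, train, village, give, we, bottle, their, we, hear, village, shoe, hear, train, unless, these, say, iron, calm, cloth, has, unless, laugh, and, bottle, it, it, new, unless, say, hear, unless, to, sailor, watch, hear
N = 39

39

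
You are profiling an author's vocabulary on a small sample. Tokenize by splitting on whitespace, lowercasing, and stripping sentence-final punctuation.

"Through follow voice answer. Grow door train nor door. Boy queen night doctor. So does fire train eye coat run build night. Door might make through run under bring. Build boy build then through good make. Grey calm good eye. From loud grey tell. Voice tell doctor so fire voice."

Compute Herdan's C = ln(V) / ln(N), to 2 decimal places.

N = 50, V = 30.
ln(V) = 3.401197, ln(N) = 3.912023
C = 3.401197 / 3.912023 = 0.87

0.87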